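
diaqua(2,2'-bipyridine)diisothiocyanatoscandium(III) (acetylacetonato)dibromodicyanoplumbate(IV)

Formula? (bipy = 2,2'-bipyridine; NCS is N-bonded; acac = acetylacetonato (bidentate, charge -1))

Cation [Sc…]: ligand charges -2, Sc(III) ⇒ ion charge 1+.
Anion [Pb…]: ligand charges -5, Pb(IV) ⇒ ion charge 1−.
One 1+ cation balances one 1− anion.

[Sc(bipy)(H2O)2(NCS)2][Pb(acac)Br2(CN)2]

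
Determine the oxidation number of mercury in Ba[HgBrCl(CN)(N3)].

1 barium outside the brackets (+2 each) → the complex ion is 2−.
Ligand charges: 1×Br = -1; 1×N3 = -1; 1×Cl = -1; 1×CN = -1; sum -4.
Hg + (-4) = 2− ⇒ Hg is +2.

+2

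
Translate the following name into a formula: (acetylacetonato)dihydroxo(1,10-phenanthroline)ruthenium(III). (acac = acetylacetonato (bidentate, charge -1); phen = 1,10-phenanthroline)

[Ru(acac)(OH)2(phen)]

Ligands: 1 acetylacetonato (acac, -1), 1 1,10-phenanthroline (phen, neutral), 2 hydroxo (OH, -1). Ligand charge sum = -3.
With Ru in oxidation state +3, the complex ion is [Ru...].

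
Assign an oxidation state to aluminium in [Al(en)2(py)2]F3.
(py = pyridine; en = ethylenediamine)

3 fluoride outside the brackets (-1 each) → the complex ion is 3+.
Ligand charges: 2×py neutral; 2×en neutral; sum 0.
Al + (0) = 3+ ⇒ Al is +3.

+3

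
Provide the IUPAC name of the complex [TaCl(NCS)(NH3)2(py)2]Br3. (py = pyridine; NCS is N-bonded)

diamminechloroisothiocyanatobis(pyridine)tantalum(V) bromide

The 3 bromide counter-ions carry a total charge of -3, so each complex ion is 3+.
Ligand charges: 2×pyridine (neutral), 2×ammine (neutral), 1×isothiocyanato (-1 each), 1×chloro (-1 each); total -2. So Ta + (-2) = 3+, giving Ta = +5.
Ligands are named alphabetically: ammine before chloro before isothiocyanato before pyridine.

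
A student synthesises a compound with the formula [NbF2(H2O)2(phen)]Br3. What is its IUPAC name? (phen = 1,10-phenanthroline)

The 3 bromide counter-ions carry a total charge of -3, so each complex ion is 3+.
Ligand charges: 2×aqua (neutral), 1×1,10-phenanthroline (neutral), 2×fluoro (-1 each); total -2. So Nb + (-2) = 3+, giving Nb = +5.
Ligands are named alphabetically: aqua before fluoro before phenanthroline.

diaquadifluoro(1,10-phenanthroline)niobium(V) bromide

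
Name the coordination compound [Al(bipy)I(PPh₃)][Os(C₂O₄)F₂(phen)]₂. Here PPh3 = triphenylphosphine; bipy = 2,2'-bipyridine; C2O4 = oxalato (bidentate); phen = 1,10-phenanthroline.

Aluminium is always +3 in its complexes; the cation's ligand charges sum to -1, so the complex cation is 2+.
With 2 anions per cation, each anion must be 2/2 = 1−.
Anion: ligand charges sum to -4; for the ion to be 1−, Os = +3.

(2,2'-bipyridine)iodo(triphenylphosphine)aluminium(III) difluorooxalato(1,10-phenanthroline)osmate(III)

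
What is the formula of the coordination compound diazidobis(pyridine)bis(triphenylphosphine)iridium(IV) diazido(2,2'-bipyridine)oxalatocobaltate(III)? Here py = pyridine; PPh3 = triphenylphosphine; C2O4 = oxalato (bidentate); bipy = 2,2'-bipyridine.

Cation [Ir…]: ligand charges -2, Ir(IV) ⇒ ion charge 2+.
Anion [Co…]: ligand charges -4, Co(III) ⇒ ion charge 1−.
One 2+ cation requires 2 of the 1− anion.

[Ir(N3)2(PPh3)2(py)2][Co(bipy)(C2O4)(N3)2]2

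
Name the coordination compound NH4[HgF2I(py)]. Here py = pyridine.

ammonium difluoroiodo(pyridine)mercurate(II)

The 1 ammonium counter-ion carries a total charge of +1, so each complex ion is 1−.
Ligand charges: 1×iodo (-1 each), 1×pyridine (neutral), 2×fluoro (-1 each); total -3. So Hg + (-3) = 1−, giving Hg = +2.
The complex ion is anionic, so mercury takes the -ate form mercurate(II).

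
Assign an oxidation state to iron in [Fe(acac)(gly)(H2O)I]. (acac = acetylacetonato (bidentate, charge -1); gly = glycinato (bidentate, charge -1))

No counter-ion: the bracketed complex is neutral.
Ligand charges: 1×H2O neutral; 1×acac = -1; 1×I = -1; 1×gly = -1; sum -3.
Fe + (-3) = 0 ⇒ Fe is +3.

+3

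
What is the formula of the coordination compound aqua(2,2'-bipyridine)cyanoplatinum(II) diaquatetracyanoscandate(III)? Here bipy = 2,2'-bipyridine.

Cation [Pt…]: ligand charges -1, Pt(II) ⇒ ion charge 1+.
Anion [Sc…]: ligand charges -4, Sc(III) ⇒ ion charge 1−.

[Pt(bipy)(CN)(H2O)][Sc(CN)4(H2O)2]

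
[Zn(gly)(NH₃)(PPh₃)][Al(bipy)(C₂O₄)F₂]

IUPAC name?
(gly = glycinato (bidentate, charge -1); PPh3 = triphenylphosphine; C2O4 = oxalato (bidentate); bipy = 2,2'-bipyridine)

ammine(glycinato)(triphenylphosphine)zinc(II) (2,2'-bipyridine)difluorooxalatoaluminate(III)

Both ions are complex: the cation is named first with the plain metal name, the anion second with the -ate form; each ion's ligands are alphabetised independently.
Aluminium is always +3 in its complexes; the anion's ligand charges sum to -4, so the complex anion is 1−.
A 1:1 salt means the cation carries the equal and opposite charge, 1+.
Cation: ligand charges sum to -1; for the ion to be 1+, Zn = +2.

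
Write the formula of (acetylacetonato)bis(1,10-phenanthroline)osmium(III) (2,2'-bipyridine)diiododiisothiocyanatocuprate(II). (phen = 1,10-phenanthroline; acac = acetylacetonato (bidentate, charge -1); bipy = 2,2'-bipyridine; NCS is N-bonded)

Cation [Os…]: ligand charges -1, Os(III) ⇒ ion charge 2+.
Anion [Cu…]: ligand charges -4, Cu(II) ⇒ ion charge 2−.
One 2+ cation balances one 2− anion.

[Os(acac)(phen)2][Cu(bipy)I2(NCS)2]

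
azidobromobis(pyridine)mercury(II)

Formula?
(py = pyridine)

[HgBr(N3)(py)2]

Ligands: 1 bromo (Br, -1), 2 pyridine (py, neutral), 1 azido (N3, -1). Ligand charge sum = -2.
With Hg in oxidation state +2, the complex ion is [Hg...].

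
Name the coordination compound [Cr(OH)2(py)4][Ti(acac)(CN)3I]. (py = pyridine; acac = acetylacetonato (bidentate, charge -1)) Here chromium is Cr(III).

dihydroxotetrakis(pyridine)chromium(III) (acetylacetonato)tricyanoiodotitanate(IV)

Both ions are complex: the cation is named first with the plain metal name, the anion second with the -ate form; each ion's ligands are alphabetised independently.
Cr is given as +3; the cation's ligand charges sum to -2, so the complex cation is 1+.
A 1:1 salt means the anion carries the equal and opposite charge, 1−.
Anion: ligand charges sum to -5; for the ion to be 1−, Ti = +4.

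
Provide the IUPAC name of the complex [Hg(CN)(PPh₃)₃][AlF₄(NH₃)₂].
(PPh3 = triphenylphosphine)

cyanotris(triphenylphosphine)mercury(II) diamminetetrafluoroaluminate(III)

Both ions are complex: the cation is named first with the plain metal name, the anion second with the -ate form; each ion's ligands are alphabetised independently.
Aluminium is always +3 in its complexes; the anion's ligand charges sum to -4, so the complex anion is 1−.
A 1:1 salt means the cation carries the equal and opposite charge, 1+.
Cation: ligand charges sum to -1; for the ion to be 1+, Hg = +2.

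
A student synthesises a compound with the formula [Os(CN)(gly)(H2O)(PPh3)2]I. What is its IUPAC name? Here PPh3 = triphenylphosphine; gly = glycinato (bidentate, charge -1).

aquacyano(glycinato)bis(triphenylphosphine)osmium(III) iodide

The 1 iodide counter-ion carries a total charge of -1, so each complex ion is 1+.
Ligand charges: 1×cyano (-1 each), 1×aqua (neutral), 2×triphenylphosphine (neutral), 1×glycinato (-1 each); total -2. So Os + (-2) = 1+, giving Os = +3.
Ligands are named alphabetically: aqua before cyano before glycinato before triphenylphosphine.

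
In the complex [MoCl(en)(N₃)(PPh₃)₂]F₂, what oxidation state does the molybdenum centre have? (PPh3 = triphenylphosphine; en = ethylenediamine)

2 fluoride outside the brackets (-1 each) → the complex ion is 2+.
Ligand charges: 1×N3 = -1; 2×PPh3 neutral; 1×Cl = -1; 1×en neutral; sum -2.
Mo + (-2) = 2+ ⇒ Mo is +4.

+4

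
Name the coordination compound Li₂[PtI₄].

lithium tetraiodoplatinate(II)

The 2 lithium counter-ions carry a total charge of +2, so each complex ion is 2−.
Ligand charges: 4×iodo (-1 each); total -4. So Pt + (-4) = 2−, giving Pt = +2.
The complex ion is anionic, so platinum takes the -ate form platinate(II).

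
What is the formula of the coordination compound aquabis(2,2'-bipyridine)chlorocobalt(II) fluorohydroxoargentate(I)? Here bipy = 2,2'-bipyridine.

Cation [Co…]: ligand charges -1, Co(II) ⇒ ion charge 1+.
Anion [Ag…]: ligand charges -2, Ag(I) ⇒ ion charge 1−.
One 1+ cation balances one 1− anion.

[Co(bipy)2Cl(H2O)][AgF(OH)]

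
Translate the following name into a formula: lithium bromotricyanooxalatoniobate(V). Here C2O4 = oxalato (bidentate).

Li[NbBr(C2O4)(CN)3]

Ligands: 1 bromo (Br, -1), 3 cyano (CN, -1), 1 oxalato (C2O4, -2). Ligand charge sum = -6.
Charge balance with lithium (+1) requires 1 complex ion per 1 lithium.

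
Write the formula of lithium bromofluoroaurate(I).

Li[AuBrF]

Ligands: 1 fluoro (F, -1), 1 bromo (Br, -1). Ligand charge sum = -2.
With Au in oxidation state +1, the complex ion is [Au...]^1−.
Charge balance with lithium (+1) requires 1 complex ion per 1 lithium.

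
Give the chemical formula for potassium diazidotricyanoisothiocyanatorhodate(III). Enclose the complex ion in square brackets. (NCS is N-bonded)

K3[Rh(CN)3(N3)2(NCS)]

Ligands: 3 cyano (CN, -1), 1 isothiocyanato (NCS, -1), 2 azido (N3, -1). Ligand charge sum = -6.
With Rh in oxidation state +3, the complex ion is [Rh...]^3−.
Charge balance with potassium (+1) requires 1 complex ion per 3 potassium.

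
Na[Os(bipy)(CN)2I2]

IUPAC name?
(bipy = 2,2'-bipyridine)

sodium (2,2'-bipyridine)dicyanodiiodoosmate(III)

The 1 sodium counter-ion carries a total charge of +1, so each complex ion is 1−.
Ligand charges: 2×cyano (-1 each), 2×iodo (-1 each), 1×2,2'-bipyridine (neutral); total -4. So Os + (-4) = 1−, giving Os = +3.
The complex ion is anionic, so osmium takes the -ate form osmate(III).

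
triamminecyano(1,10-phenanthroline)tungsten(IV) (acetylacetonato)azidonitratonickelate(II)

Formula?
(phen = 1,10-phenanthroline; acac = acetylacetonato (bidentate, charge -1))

Cation [W…]: ligand charges -1, W(IV) ⇒ ion charge 3+.
Anion [Ni…]: ligand charges -3, Ni(II) ⇒ ion charge 1−.
One 3+ cation requires 3 of the 1− anion.

[W(CN)(NH3)3(phen)][Ni(acac)(N3)(NO3)]3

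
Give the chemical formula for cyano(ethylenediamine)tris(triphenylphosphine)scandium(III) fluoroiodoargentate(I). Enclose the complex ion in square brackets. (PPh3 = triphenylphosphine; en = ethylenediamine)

[Sc(CN)(en)(PPh3)3][AgFI]2

Cation [Sc…]: ligand charges -1, Sc(III) ⇒ ion charge 2+.
Anion [Ag…]: ligand charges -2, Ag(I) ⇒ ion charge 1−.
One 2+ cation requires 2 of the 1− anion.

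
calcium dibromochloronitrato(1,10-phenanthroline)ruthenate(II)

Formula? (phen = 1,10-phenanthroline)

Ligands: 2 bromo (Br, -1), 1 nitrato (NO3, -1), 1 1,10-phenanthroline (phen, neutral), 1 chloro (Cl, -1). Ligand charge sum = -4.
Charge balance with calcium (+2) requires 1 complex ion per 1 calcium.

Ca[RuBr2Cl(NO3)(phen)]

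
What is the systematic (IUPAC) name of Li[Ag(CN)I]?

lithium cyanoiodoargentate(I)

The 1 lithium counter-ion carries a total charge of +1, so each complex ion is 1−.
Ligand charges: 1×cyano (-1 each), 1×iodo (-1 each); total -2. So Ag + (-2) = 1−, giving Ag = +1.
Ligands are named alphabetically: cyano before iodo.
The complex ion is anionic, so silver takes the -ate form argentate(I).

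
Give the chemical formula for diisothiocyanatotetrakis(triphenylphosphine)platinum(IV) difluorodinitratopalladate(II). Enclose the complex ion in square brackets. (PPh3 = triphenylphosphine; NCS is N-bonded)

Cation [Pt…]: ligand charges -2, Pt(IV) ⇒ ion charge 2+.
Anion [Pd…]: ligand charges -4, Pd(II) ⇒ ion charge 2−.

[Pt(NCS)2(PPh3)4][PdF2(NO3)2]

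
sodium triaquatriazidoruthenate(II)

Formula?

Ligands: 3 aqua (H2O, neutral), 3 azido (N3, -1). Ligand charge sum = -3.
With Ru in oxidation state +2, the complex ion is [Ru...]^1−.
Charge balance with sodium (+1) requires 1 complex ion per 1 sodium.

Na[Ru(H2O)3(N3)3]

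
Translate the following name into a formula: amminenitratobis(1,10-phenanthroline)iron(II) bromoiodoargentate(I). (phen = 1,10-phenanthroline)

[Fe(NH3)(NO3)(phen)2][AgBrI]

Cation [Fe…]: ligand charges -1, Fe(II) ⇒ ion charge 1+.
Anion [Ag…]: ligand charges -2, Ag(I) ⇒ ion charge 1−.
One 1+ cation balances one 1− anion.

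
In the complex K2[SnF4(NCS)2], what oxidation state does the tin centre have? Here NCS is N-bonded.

+4

2 potassium outside the brackets (+1 each) → the complex ion is 2−.
Ligand charges: 2×NCS = -2; 4×F = -4; sum -6.
Sn + (-6) = 2− ⇒ Sn is +4.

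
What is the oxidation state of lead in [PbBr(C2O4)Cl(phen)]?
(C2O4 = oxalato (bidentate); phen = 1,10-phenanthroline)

+4

No counter-ion: the bracketed complex is neutral.
Ligand charges: 1×C2O4 = -2; 1×phen neutral; 1×Br = -1; 1×Cl = -1; sum -4.
Pb + (-4) = 0 ⇒ Pb is +4.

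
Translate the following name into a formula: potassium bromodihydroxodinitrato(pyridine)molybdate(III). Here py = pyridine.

K2[MoBr(NO3)2(OH)2(py)]

Ligands: 2 nitrato (NO3, -1), 2 hydroxo (OH, -1), 1 pyridine (py, neutral), 1 bromo (Br, -1). Ligand charge sum = -5.
With Mo in oxidation state +3, the complex ion is [Mo...]^2−.
Charge balance with potassium (+1) requires 1 complex ion per 2 potassium.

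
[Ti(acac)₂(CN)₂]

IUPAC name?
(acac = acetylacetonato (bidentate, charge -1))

bis(acetylacetonato)dicyanotitanium(IV)

There is no counter-ion, so the complex is neutral overall.
Ligand charges: 2×cyano (-1 each), 2×acetylacetonato (-1 each); total -4. So Ti + (-4) = 0, giving Ti = +4.
Ligands are named alphabetically: acetylacetonato before cyano.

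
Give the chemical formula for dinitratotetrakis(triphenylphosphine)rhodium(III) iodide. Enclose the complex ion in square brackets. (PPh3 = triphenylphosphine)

[Rh(NO3)2(PPh3)4]I

Ligands: 4 triphenylphosphine (PPh3, neutral), 2 nitrato (NO3, -1). Ligand charge sum = -2.
With Rh in oxidation state +3, the complex ion is [Rh...]^1+.
Charge balance with iodide (-1) requires 1 complex ion per 1 iodide.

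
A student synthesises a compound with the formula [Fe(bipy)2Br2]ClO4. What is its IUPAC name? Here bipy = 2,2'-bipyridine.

bis(2,2'-bipyridine)dibromoiron(III) perchlorate

The 1 perchlorate counter-ion carries a total charge of -1, so each complex ion is 1+.
Ligand charges: 2×bromo (-1 each), 2×2,2'-bipyridine (neutral); total -2. So Fe + (-2) = 1+, giving Fe = +3.
Ligands are named alphabetically: bipyridine before bromo.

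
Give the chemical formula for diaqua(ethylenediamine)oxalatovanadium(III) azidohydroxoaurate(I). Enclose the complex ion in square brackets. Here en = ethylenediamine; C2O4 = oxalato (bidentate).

[V(C2O4)(en)(H2O)2][Au(N3)(OH)]

Cation [V…]: ligand charges -2, V(III) ⇒ ion charge 1+.
Anion [Au…]: ligand charges -2, Au(I) ⇒ ion charge 1−.
One 1+ cation balances one 1− anion.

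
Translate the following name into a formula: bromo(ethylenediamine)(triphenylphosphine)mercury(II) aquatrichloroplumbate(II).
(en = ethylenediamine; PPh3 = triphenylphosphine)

[HgBr(en)(PPh3)][PbCl3(H2O)]

Cation [Hg…]: ligand charges -1, Hg(II) ⇒ ion charge 1+.
Anion [Pb…]: ligand charges -3, Pb(II) ⇒ ion charge 1−.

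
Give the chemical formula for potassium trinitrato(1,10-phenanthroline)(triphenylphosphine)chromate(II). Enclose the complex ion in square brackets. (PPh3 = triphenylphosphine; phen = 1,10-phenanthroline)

Ligands: 3 nitrato (NO3, -1), 1 triphenylphosphine (PPh3, neutral), 1 1,10-phenanthroline (phen, neutral). Ligand charge sum = -3.
With Cr in oxidation state +2, the complex ion is [Cr...]^1−.
Charge balance with potassium (+1) requires 1 complex ion per 1 potassium.

K[Cr(NO3)3(phen)(PPh3)]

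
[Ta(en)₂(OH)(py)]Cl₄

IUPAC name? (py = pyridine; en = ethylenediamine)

bis(ethylenediamine)hydroxo(pyridine)tantalum(V) chloride

The 4 chloride counter-ions carry a total charge of -4, so each complex ion is 4+.
Ligand charges: 1×hydroxo (-1 each), 1×pyridine (neutral), 2×ethylenediamine (neutral); total -1. So Ta + (-1) = 4+, giving Ta = +5.
Ligands are named alphabetically: ethylenediamine before hydroxo before pyridine.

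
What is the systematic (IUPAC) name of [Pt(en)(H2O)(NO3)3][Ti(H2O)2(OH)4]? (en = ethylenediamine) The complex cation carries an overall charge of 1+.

Both ions are complex: the cation is named first with the plain metal name, the anion second with the -ate form; each ion's ligands are alphabetised independently.
The complex cation is given as 1+; its ligand charges sum to -3, so Pt = +4.
A 1:1 salt means the anion carries the equal and opposite charge, 1−.
Anion: ligand charges sum to -4; for the ion to be 1−, Ti = +3.

aqua(ethylenediamine)trinitratoplatinum(IV) diaquatetrahydroxotitanate(III)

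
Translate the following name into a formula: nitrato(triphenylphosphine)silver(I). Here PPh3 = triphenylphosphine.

[Ag(NO3)(PPh3)]

Ligands: 1 triphenylphosphine (PPh3, neutral), 1 nitrato (NO3, -1). Ligand charge sum = -1.
With Ag in oxidation state +1, the complex ion is [Ag...].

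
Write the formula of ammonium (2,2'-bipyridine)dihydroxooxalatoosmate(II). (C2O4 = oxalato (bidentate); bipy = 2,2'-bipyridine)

(NH4)2[Os(bipy)(C2O4)(OH)2]

Ligands: 2 hydroxo (OH, -1), 1 oxalato (C2O4, -2), 1 2,2'-bipyridine (bipy, neutral). Ligand charge sum = -4.
With Os in oxidation state +2, the complex ion is [Os...]^2−.
Charge balance with ammonium (+1) requires 1 complex ion per 2 ammonium.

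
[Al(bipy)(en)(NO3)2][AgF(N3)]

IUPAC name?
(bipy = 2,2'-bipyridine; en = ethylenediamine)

Aluminium is always +3 in its complexes; the cation's ligand charges sum to -2, so the complex cation is 1+.
A 1:1 salt means the anion carries the equal and opposite charge, 1−.
Anion: ligand charges sum to -2; for the ion to be 1−, Ag = +1.

(2,2'-bipyridine)(ethylenediamine)dinitratoaluminium(III) azidofluoroargentate(I)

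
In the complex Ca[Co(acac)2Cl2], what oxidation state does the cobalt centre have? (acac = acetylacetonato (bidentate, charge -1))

1 calcium outside the brackets (+2 each) → the complex ion is 2−.
Ligand charges: 2×acac = -2; 2×Cl = -2; sum -4.
Co + (-4) = 2− ⇒ Co is +2.

+2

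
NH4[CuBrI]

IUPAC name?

ammonium bromoiodocuprate(I)

The 1 ammonium counter-ion carries a total charge of +1, so each complex ion is 1−.
Ligand charges: 1×iodo (-1 each), 1×bromo (-1 each); total -2. So Cu + (-2) = 1−, giving Cu = +1.
Ligands are named alphabetically: bromo before iodo.
The complex ion is anionic, so copper takes the -ate form cuprate(I).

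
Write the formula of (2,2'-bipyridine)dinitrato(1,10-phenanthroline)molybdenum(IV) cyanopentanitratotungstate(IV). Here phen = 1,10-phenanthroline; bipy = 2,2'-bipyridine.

Cation [Mo…]: ligand charges -2, Mo(IV) ⇒ ion charge 2+.
Anion [W…]: ligand charges -6, W(IV) ⇒ ion charge 2−.
One 2+ cation balances one 2− anion.

[Mo(bipy)(NO3)2(phen)][W(CN)(NO3)5]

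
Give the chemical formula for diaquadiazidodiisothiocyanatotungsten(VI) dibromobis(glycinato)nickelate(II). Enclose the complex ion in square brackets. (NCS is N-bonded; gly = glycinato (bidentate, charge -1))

Cation [W…]: ligand charges -4, W(VI) ⇒ ion charge 2+.
Anion [Ni…]: ligand charges -4, Ni(II) ⇒ ion charge 2−.

[W(H2O)2(N3)2(NCS)2][NiBr2(gly)2]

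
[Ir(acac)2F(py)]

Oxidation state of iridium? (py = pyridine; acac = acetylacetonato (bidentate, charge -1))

No counter-ion: the bracketed complex is neutral.
Ligand charges: 1×py neutral; 2×acac = -2; 1×F = -1; sum -3.
Ir + (-3) = 0 ⇒ Ir is +3.

+3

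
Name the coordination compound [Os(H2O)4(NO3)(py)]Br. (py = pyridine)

The 1 bromide counter-ion carries a total charge of -1, so each complex ion is 1+.
Ligand charges: 1×pyridine (neutral), 1×nitrato (-1 each), 4×aqua (neutral); total -1. So Os + (-1) = 1+, giving Os = +2.
Ligands are named alphabetically: aqua before nitrato before pyridine.

tetraaquanitrato(pyridine)osmium(II) bromide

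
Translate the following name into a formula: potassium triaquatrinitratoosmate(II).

Ligands: 3 nitrato (NO3, -1), 3 aqua (H2O, neutral). Ligand charge sum = -3.
Charge balance with potassium (+1) requires 1 complex ion per 1 potassium.

K[Os(H2O)3(NO3)3]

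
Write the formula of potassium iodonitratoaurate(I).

Ligands: 1 iodo (I, -1), 1 nitrato (NO3, -1). Ligand charge sum = -2.
Charge balance with potassium (+1) requires 1 complex ion per 1 potassium.

K[AuI(NO3)]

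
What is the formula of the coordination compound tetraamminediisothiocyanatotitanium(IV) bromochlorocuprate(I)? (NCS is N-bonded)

Cation [Ti…]: ligand charges -2, Ti(IV) ⇒ ion charge 2+.
Anion [Cu…]: ligand charges -2, Cu(I) ⇒ ion charge 1−.
One 2+ cation requires 2 of the 1− anion.

[Ti(NCS)2(NH3)4][CuBrCl]2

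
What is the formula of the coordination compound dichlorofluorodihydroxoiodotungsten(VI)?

[WCl2FI(OH)2]

Ligands: 1 fluoro (F, -1), 1 iodo (I, -1), 2 hydroxo (OH, -1), 2 chloro (Cl, -1). Ligand charge sum = -6.
With W in oxidation state +6, the complex ion is [W...].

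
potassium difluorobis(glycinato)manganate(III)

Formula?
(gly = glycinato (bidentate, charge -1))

Ligands: 2 fluoro (F, -1), 2 glycinato (gly, -1). Ligand charge sum = -4.
Charge balance with potassium (+1) requires 1 complex ion per 1 potassium.

K[MnF2(gly)2]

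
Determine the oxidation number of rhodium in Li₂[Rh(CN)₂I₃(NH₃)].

+3

2 lithium outside the brackets (+1 each) → the complex ion is 2−.
Ligand charges: 3×I = -3; 2×CN = -2; 1×NH3 neutral; sum -5.
Rh + (-5) = 2− ⇒ Rh is +3.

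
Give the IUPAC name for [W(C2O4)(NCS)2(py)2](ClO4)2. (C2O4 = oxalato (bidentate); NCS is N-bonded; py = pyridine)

diisothiocyanatooxalatobis(pyridine)tungsten(VI) perchlorate

The 2 perchlorate counter-ions carry a total charge of -2, so each complex ion is 2+.
Ligand charges: 1×oxalato (-2 each), 2×isothiocyanato (-1 each), 2×pyridine (neutral); total -4. So W + (-4) = 2+, giving W = +6.
Ligands are named alphabetically: isothiocyanato before oxalato before pyridine.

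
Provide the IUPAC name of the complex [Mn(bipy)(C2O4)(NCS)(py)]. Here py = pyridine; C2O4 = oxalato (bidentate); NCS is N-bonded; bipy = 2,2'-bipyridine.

(2,2'-bipyridine)isothiocyanatooxalato(pyridine)manganese(III)

There is no counter-ion, so the complex is neutral overall.
Ligand charges: 1×pyridine (neutral), 1×oxalato (-2 each), 1×isothiocyanato (-1 each), 1×2,2'-bipyridine (neutral); total -3. So Mn + (-3) = 0, giving Mn = +3.
Ligands are named alphabetically: bipyridine before isothiocyanato before oxalato before pyridine.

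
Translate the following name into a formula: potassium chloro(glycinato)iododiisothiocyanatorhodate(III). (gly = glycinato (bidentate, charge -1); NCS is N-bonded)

K2[RhCl(gly)I(NCS)2]

Ligands: 1 chloro (Cl, -1), 1 glycinato (gly, -1), 1 iodo (I, -1), 2 isothiocyanato (NCS, -1). Ligand charge sum = -5.
Charge balance with potassium (+1) requires 1 complex ion per 2 potassium.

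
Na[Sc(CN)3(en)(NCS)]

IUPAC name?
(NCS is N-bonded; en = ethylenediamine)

sodium tricyano(ethylenediamine)isothiocyanatoscandate(III)

The 1 sodium counter-ion carries a total charge of +1, so each complex ion is 1−.
Ligand charges: 1×isothiocyanato (-1 each), 1×ethylenediamine (neutral), 3×cyano (-1 each); total -4. So Sc + (-4) = 1−, giving Sc = +3.
Ligands are named alphabetically: cyano before ethylenediamine before isothiocyanato.
The complex ion is anionic, so scandium takes the -ate form scandate(III).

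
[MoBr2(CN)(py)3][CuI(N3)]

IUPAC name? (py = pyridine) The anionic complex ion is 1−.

Both ions are complex: the cation is named first with the plain metal name, the anion second with the -ate form; each ion's ligands are alphabetised independently.
The complex anion is given as 1−; its ligand charges sum to -2, so Cu = +1.
A 1:1 salt means the cation carries the equal and opposite charge, 1+.
Cation: ligand charges sum to -3; for the ion to be 1+, Mo = +4.

dibromocyanotris(pyridine)molybdenum(IV) azidoiodocuprate(I)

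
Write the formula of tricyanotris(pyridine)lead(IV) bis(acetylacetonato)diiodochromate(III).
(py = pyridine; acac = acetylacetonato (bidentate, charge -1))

Cation [Pb…]: ligand charges -3, Pb(IV) ⇒ ion charge 1+.
Anion [Cr…]: ligand charges -4, Cr(III) ⇒ ion charge 1−.
One 1+ cation balances one 1− anion.

[Pb(CN)3(py)3][Cr(acac)2I2]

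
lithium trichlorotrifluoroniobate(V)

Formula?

Li[NbCl3F3]

Ligands: 3 chloro (Cl, -1), 3 fluoro (F, -1). Ligand charge sum = -6.
With Nb in oxidation state +5, the complex ion is [Nb...]^1−.
Charge balance with lithium (+1) requires 1 complex ion per 1 lithium.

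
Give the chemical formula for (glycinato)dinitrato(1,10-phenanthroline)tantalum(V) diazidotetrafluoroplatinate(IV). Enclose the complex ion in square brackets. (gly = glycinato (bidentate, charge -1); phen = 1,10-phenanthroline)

Cation [Ta…]: ligand charges -3, Ta(V) ⇒ ion charge 2+.
Anion [Pt…]: ligand charges -6, Pt(IV) ⇒ ion charge 2−.
One 2+ cation balances one 2− anion.

[Ta(gly)(NO3)2(phen)][PtF4(N3)2]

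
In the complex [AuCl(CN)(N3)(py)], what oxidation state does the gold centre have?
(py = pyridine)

No counter-ion: the bracketed complex is neutral.
Ligand charges: 1×Cl = -1; 1×CN = -1; 1×N3 = -1; 1×py neutral; sum -3.
Au + (-3) = 0 ⇒ Au is +3.

+3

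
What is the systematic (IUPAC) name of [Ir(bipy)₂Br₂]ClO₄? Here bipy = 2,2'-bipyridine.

The 1 perchlorate counter-ion carries a total charge of -1, so each complex ion is 1+.
Ligand charges: 2×bromo (-1 each), 2×2,2'-bipyridine (neutral); total -2. So Ir + (-2) = 1+, giving Ir = +3.
Ligands are named alphabetically: bipyridine before bromo.

bis(2,2'-bipyridine)dibromoiridium(III) perchlorate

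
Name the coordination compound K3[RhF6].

potassium hexafluororhodate(III)

The 3 potassium counter-ions carry a total charge of +3, so each complex ion is 3−.
Ligand charges: 6×fluoro (-1 each); total -6. So Rh + (-6) = 3−, giving Rh = +3.
The complex ion is anionic, so rhodium takes the -ate form rhodate(III).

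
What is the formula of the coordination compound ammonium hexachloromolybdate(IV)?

(NH4)2[MoCl6]

Ligands: 6 chloro (Cl, -1). Ligand charge sum = -6.
Charge balance with ammonium (+1) requires 1 complex ion per 2 ammonium.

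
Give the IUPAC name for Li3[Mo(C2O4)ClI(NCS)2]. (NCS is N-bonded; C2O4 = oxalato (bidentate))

The 3 lithium counter-ions carry a total charge of +3, so each complex ion is 3−.
Ligand charges: 2×isothiocyanato (-1 each), 1×iodo (-1 each), 1×chloro (-1 each), 1×oxalato (-2 each); total -6. So Mo + (-6) = 3−, giving Mo = +3.
The complex ion is anionic, so molybdenum takes the -ate form molybdate(III).

lithium chloroiododiisothiocyanatooxalatomolybdate(III)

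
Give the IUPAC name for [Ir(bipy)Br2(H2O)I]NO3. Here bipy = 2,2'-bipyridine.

aqua(2,2'-bipyridine)dibromoiodoiridium(IV) nitrate

The 1 nitrate counter-ion carries a total charge of -1, so each complex ion is 1+.
Ligand charges: 2×bromo (-1 each), 1×2,2'-bipyridine (neutral), 1×iodo (-1 each), 1×aqua (neutral); total -3. So Ir + (-3) = 1+, giving Ir = +4.
Ligands are named alphabetically: aqua before bipyridine before bromo before iodo.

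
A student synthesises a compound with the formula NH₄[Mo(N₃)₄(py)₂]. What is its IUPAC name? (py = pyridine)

ammonium tetraazidobis(pyridine)molybdate(III)

The 1 ammonium counter-ion carries a total charge of +1, so each complex ion is 1−.
Ligand charges: 4×azido (-1 each), 2×pyridine (neutral); total -4. So Mo + (-4) = 1−, giving Mo = +3.
Ligands are named alphabetically: azido before pyridine.
The complex ion is anionic, so molybdenum takes the -ate form molybdate(III).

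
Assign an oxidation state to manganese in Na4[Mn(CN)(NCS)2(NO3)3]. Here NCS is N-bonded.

4 sodium outside the brackets (+1 each) → the complex ion is 4−.
Ligand charges: 1×CN = -1; 3×NO3 = -3; 2×NCS = -2; sum -6.
Mn + (-6) = 4− ⇒ Mn is +2.

+2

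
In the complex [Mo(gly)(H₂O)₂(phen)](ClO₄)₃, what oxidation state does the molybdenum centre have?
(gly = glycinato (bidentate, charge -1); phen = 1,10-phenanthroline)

3 perchlorate outside the brackets (-1 each) → the complex ion is 3+.
Ligand charges: 1×gly = -1; 1×phen neutral; 2×H2O neutral; sum -1.
Mo + (-1) = 3+ ⇒ Mo is +4.

+4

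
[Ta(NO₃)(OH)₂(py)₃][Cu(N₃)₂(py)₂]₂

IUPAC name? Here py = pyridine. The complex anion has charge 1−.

dihydroxonitratotris(pyridine)tantalum(V) diazidobis(pyridine)cuprate(I)

Both ions are complex: the cation is named first with the plain metal name, the anion second with the -ate form; each ion's ligands are alphabetised independently.
The complex anion is given as 1−; its ligand charges sum to -2, so Cu = +1.
With 2 anions per cation, the cation must be 2×1 = 2+.
Cation: ligand charges sum to -3; for the ion to be 2+, Ta = +5.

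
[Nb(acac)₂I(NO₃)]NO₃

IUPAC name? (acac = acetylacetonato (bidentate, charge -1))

The 1 nitrate counter-ion carries a total charge of -1, so each complex ion is 1+.
Ligand charges: 1×nitrato (-1 each), 1×iodo (-1 each), 2×acetylacetonato (-1 each); total -4. So Nb + (-4) = 1+, giving Nb = +5.
Ligands are named alphabetically: acetylacetonato before iodo before nitrato.

bis(acetylacetonato)iodonitratoniobium(V) nitrate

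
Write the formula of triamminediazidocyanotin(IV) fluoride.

[Sn(CN)(N3)2(NH3)3]F

Ligands: 2 azido (N3, -1), 1 cyano (CN, -1), 3 ammine (NH3, neutral). Ligand charge sum = -3.
Charge balance with fluoride (-1) requires 1 complex ion per 1 fluoride.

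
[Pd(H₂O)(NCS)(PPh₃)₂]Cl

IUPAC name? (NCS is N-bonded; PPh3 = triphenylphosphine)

The 1 chloride counter-ion carries a total charge of -1, so each complex ion is 1+.
Ligand charges: 1×isothiocyanato (-1 each), 1×aqua (neutral), 2×triphenylphosphine (neutral); total -1. So Pd + (-1) = 1+, giving Pd = +2.
Ligands are named alphabetically: aqua before isothiocyanato before triphenylphosphine.

aquaisothiocyanatobis(triphenylphosphine)palladium(II) chloride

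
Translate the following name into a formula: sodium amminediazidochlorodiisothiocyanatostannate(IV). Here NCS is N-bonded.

Ligands: 2 azido (N3, -1), 2 isothiocyanato (NCS, -1), 1 ammine (NH3, neutral), 1 chloro (Cl, -1). Ligand charge sum = -5.
Charge balance with sodium (+1) requires 1 complex ion per 1 sodium.

Na[SnCl(N3)2(NCS)2(NH3)]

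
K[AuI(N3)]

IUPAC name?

potassium azidoiodoaurate(I)

The 1 potassium counter-ion carries a total charge of +1, so each complex ion is 1−.
Ligand charges: 1×iodo (-1 each), 1×azido (-1 each); total -2. So Au + (-2) = 1−, giving Au = +1.
Ligands are named alphabetically: azido before iodo.
The complex ion is anionic, so gold takes the -ate form aurate(I).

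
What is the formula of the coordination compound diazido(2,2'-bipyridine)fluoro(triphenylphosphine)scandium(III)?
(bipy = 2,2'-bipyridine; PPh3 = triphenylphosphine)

[Sc(bipy)F(N3)2(PPh3)]

Ligands: 1 2,2'-bipyridine (bipy, neutral), 1 triphenylphosphine (PPh3, neutral), 1 fluoro (F, -1), 2 azido (N3, -1). Ligand charge sum = -3.
With Sc in oxidation state +3, the complex ion is [Sc...].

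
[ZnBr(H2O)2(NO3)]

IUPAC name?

There is no counter-ion, so the complex is neutral overall.
Ligand charges: 2×aqua (neutral), 1×bromo (-1 each), 1×nitrato (-1 each); total -2. So Zn + (-2) = 0, giving Zn = +2.
Ligands are named alphabetically: aqua before bromo before nitrato.

diaquabromonitratozinc(II)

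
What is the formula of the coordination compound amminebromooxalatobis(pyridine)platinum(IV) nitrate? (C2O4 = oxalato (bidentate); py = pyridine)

Ligands: 1 ammine (NH3, neutral), 1 bromo (Br, -1), 1 oxalato (C2O4, -2), 2 pyridine (py, neutral). Ligand charge sum = -3.
Charge balance with nitrate (-1) requires 1 complex ion per 1 nitrate.

[PtBr(C2O4)(NH3)(py)2]NO3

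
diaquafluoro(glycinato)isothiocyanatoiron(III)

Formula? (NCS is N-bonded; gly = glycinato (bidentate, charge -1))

Ligands: 1 isothiocyanato (NCS, -1), 2 aqua (H2O, neutral), 1 fluoro (F, -1), 1 glycinato (gly, -1). Ligand charge sum = -3.
With Fe in oxidation state +3, the complex ion is [Fe...].

[FeF(gly)(H2O)2(NCS)]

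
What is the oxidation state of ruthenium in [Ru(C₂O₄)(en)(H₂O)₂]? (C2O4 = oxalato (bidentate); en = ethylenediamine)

+2

No counter-ion: the bracketed complex is neutral.
Ligand charges: 1×C2O4 = -2; 1×en neutral; 2×H2O neutral; sum -2.
Ru + (-2) = 0 ⇒ Ru is +2.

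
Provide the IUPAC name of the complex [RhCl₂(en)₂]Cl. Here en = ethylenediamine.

The 1 chloride counter-ion carries a total charge of -1, so each complex ion is 1+.
Ligand charges: 2×ethylenediamine (neutral), 2×chloro (-1 each); total -2. So Rh + (-2) = 1+, giving Rh = +3.
Ligands are named alphabetically: chloro before ethylenediamine.

dichlorobis(ethylenediamine)rhodium(III) chloride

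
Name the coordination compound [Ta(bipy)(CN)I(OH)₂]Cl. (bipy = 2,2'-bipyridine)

The 1 chloride counter-ion carries a total charge of -1, so each complex ion is 1+.
Ligand charges: 1×iodo (-1 each), 1×2,2'-bipyridine (neutral), 2×hydroxo (-1 each), 1×cyano (-1 each); total -4. So Ta + (-4) = 1+, giving Ta = +5.
Ligands are named alphabetically: bipyridine before cyano before hydroxo before iodo.

(2,2'-bipyridine)cyanodihydroxoiodotantalum(V) chloride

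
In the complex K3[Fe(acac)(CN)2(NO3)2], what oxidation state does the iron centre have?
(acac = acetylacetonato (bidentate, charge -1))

3 potassium outside the brackets (+1 each) → the complex ion is 3−.
Ligand charges: 1×acac = -1; 2×CN = -2; 2×NO3 = -2; sum -5.
Fe + (-5) = 3− ⇒ Fe is +2.

+2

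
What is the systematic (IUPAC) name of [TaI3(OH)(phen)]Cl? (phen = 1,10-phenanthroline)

The 1 chloride counter-ion carries a total charge of -1, so each complex ion is 1+.
Ligand charges: 1×hydroxo (-1 each), 1×1,10-phenanthroline (neutral), 3×iodo (-1 each); total -4. So Ta + (-4) = 1+, giving Ta = +5.
Ligands are named alphabetically: hydroxo before iodo before phenanthroline.

hydroxotriiodo(1,10-phenanthroline)tantalum(V) chloride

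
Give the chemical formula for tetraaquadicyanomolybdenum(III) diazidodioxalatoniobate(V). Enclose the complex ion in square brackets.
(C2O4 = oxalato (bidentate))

Cation [Mo…]: ligand charges -2, Mo(III) ⇒ ion charge 1+.
Anion [Nb…]: ligand charges -6, Nb(V) ⇒ ion charge 1−.
One 1+ cation balances one 1− anion.

[Mo(CN)2(H2O)4][Nb(C2O4)2(N3)2]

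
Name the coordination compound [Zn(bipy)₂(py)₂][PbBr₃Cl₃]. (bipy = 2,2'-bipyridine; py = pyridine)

Zinc is always +2 in its complexes; the cation's ligand charges sum to 0, so the complex cation is 2+.
A 1:1 salt means the anion carries the equal and opposite charge, 2−.
Anion: ligand charges sum to -6; for the ion to be 2−, Pb = +4.

bis(2,2'-bipyridine)bis(pyridine)zinc(II) tribromotrichloroplumbate(IV)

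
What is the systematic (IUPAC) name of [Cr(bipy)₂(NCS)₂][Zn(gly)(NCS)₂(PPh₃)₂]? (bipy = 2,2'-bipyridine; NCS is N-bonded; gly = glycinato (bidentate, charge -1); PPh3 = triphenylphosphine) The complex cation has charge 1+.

bis(2,2'-bipyridine)diisothiocyanatochromium(III) (glycinato)diisothiocyanatobis(triphenylphosphine)zincate(II)

Both ions are complex: the cation is named first with the plain metal name, the anion second with the -ate form; each ion's ligands are alphabetised independently.
The complex cation is given as 1+; its ligand charges sum to -2, so Cr = +3.
A 1:1 salt means the anion carries the equal and opposite charge, 1−.
Anion: ligand charges sum to -3; for the ion to be 1−, Zn = +2.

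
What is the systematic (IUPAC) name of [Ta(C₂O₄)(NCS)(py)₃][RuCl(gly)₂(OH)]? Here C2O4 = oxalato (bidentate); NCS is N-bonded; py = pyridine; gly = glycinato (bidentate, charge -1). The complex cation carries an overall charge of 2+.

The complex cation is given as 2+; its ligand charges sum to -3, so Ta = +5.
A 1:1 salt means the anion carries the equal and opposite charge, 2−.
Anion: ligand charges sum to -4; for the ion to be 2−, Ru = +2.

isothiocyanatooxalatotris(pyridine)tantalum(V) chlorobis(glycinato)hydroxoruthenate(II)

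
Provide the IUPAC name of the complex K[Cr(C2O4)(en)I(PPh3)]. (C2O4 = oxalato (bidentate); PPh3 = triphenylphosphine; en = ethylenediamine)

potassium (ethylenediamine)iodooxalato(triphenylphosphine)chromate(II)

The 1 potassium counter-ion carries a total charge of +1, so each complex ion is 1−.
Ligand charges: 1×oxalato (-2 each), 1×triphenylphosphine (neutral), 1×iodo (-1 each), 1×ethylenediamine (neutral); total -3. So Cr + (-3) = 1−, giving Cr = +2.
Ligands are named alphabetically: ethylenediamine before iodo before oxalato before triphenylphosphine.
The complex ion is anionic, so chromium takes the -ate form chromate(II).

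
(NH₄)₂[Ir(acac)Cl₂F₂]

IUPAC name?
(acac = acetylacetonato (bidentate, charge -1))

ammonium (acetylacetonato)dichlorodifluoroiridate(III)

The 2 ammonium counter-ions carry a total charge of +2, so each complex ion is 2−.
Ligand charges: 1×acetylacetonato (-1 each), 2×fluoro (-1 each), 2×chloro (-1 each); total -5. So Ir + (-5) = 2−, giving Ir = +3.
The complex ion is anionic, so iridium takes the -ate form iridate(III).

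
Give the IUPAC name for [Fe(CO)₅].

There is no counter-ion, so the complex is neutral overall.
Ligand charges: 5×carbonyl (neutral); total 0. So Fe + (0) = 0, giving Fe = 0.

pentacarbonyliron(0)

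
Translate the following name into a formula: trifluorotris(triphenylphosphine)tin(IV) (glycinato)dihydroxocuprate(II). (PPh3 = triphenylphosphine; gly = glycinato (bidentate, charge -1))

[SnF3(PPh3)3][Cu(gly)(OH)2]

Cation [Sn…]: ligand charges -3, Sn(IV) ⇒ ion charge 1+.
Anion [Cu…]: ligand charges -3, Cu(II) ⇒ ion charge 1−.
One 1+ cation balances one 1− anion.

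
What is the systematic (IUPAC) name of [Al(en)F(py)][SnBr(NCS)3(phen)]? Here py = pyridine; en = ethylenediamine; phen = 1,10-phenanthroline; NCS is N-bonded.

(ethylenediamine)fluoro(pyridine)aluminium(III) bromotriisothiocyanato(1,10-phenanthroline)stannate(II)

Both ions are complex: the cation is named first with the plain metal name, the anion second with the -ate form; each ion's ligands are alphabetised independently.
Aluminium is always +3 in its complexes; the cation's ligand charges sum to -1, so the complex cation is 2+.
A 1:1 salt means the anion carries the equal and opposite charge, 2−.
Anion: ligand charges sum to -4; for the ion to be 2−, Sn = +2.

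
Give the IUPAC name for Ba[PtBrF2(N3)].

barium azidobromodifluoroplatinate(II)

The 1 barium counter-ion carries a total charge of +2, so each complex ion is 2−.
Ligand charges: 1×bromo (-1 each), 2×fluoro (-1 each), 1×azido (-1 each); total -4. So Pt + (-4) = 2−, giving Pt = +2.
Ligands are named alphabetically: azido before bromo before fluoro.
The complex ion is anionic, so platinum takes the -ate form platinate(II).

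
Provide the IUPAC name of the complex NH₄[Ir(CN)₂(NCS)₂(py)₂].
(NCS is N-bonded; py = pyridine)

The 1 ammonium counter-ion carries a total charge of +1, so each complex ion is 1−.
Ligand charges: 2×isothiocyanato (-1 each), 2×cyano (-1 each), 2×pyridine (neutral); total -4. So Ir + (-4) = 1−, giving Ir = +3.
Ligands are named alphabetically: cyano before isothiocyanato before pyridine.
The complex ion is anionic, so iridium takes the -ate form iridate(III).

ammonium dicyanodiisothiocyanatobis(pyridine)iridate(III)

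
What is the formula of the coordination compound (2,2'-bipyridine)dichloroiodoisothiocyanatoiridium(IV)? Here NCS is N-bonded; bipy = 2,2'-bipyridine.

[Ir(bipy)Cl2I(NCS)]

Ligands: 1 iodo (I, -1), 2 chloro (Cl, -1), 1 isothiocyanato (NCS, -1), 1 2,2'-bipyridine (bipy, neutral). Ligand charge sum = -4.
With Ir in oxidation state +4, the complex ion is [Ir...].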